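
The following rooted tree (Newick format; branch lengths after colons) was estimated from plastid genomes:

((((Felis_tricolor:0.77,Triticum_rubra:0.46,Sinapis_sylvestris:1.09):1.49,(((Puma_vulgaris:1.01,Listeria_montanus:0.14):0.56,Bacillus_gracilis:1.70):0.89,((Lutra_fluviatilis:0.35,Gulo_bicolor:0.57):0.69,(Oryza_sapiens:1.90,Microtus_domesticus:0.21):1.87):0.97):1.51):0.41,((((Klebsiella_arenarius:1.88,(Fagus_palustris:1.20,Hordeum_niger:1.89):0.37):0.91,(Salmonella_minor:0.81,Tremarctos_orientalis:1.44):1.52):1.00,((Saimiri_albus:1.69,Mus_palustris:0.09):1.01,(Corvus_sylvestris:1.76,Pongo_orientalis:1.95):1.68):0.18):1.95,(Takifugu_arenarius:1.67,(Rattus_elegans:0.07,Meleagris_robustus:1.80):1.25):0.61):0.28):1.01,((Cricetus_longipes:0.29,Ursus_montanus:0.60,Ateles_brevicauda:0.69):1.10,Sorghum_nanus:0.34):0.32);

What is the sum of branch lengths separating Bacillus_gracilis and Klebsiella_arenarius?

10.53

The path runs Bacillus_gracilis → … → MRCA → … → Klebsiella_arenarius; the MRCA is the node subtending (((Felis_tricolor,Triticum_rubra,Sinapis_sylvestris),(((Puma_vulgaris,Listeria_montanus),Bacillus_gracilis),((Lutra_fluviatilis,Gulo_bicolor),(Oryza_sapiens,Microtus_domesticus)))),((((Klebsiella_arenarius,(Fagus_palustris,Hordeum_niger)),(Salmonella_minor,Tremarctos_orientalis)),((Saimiri_albus,Mus_palustris),(Corvus_sylvestris,Pongo_orientalis))),(Takifugu_arenarius,(Rattus_elegans,Meleagris_robustus)))).
Branch lengths along that path: 1.70 + 0.89 + 1.51 + 0.41 + 0.28 + 1.95 + 1.00 + 0.91 + 1.88 = 10.53.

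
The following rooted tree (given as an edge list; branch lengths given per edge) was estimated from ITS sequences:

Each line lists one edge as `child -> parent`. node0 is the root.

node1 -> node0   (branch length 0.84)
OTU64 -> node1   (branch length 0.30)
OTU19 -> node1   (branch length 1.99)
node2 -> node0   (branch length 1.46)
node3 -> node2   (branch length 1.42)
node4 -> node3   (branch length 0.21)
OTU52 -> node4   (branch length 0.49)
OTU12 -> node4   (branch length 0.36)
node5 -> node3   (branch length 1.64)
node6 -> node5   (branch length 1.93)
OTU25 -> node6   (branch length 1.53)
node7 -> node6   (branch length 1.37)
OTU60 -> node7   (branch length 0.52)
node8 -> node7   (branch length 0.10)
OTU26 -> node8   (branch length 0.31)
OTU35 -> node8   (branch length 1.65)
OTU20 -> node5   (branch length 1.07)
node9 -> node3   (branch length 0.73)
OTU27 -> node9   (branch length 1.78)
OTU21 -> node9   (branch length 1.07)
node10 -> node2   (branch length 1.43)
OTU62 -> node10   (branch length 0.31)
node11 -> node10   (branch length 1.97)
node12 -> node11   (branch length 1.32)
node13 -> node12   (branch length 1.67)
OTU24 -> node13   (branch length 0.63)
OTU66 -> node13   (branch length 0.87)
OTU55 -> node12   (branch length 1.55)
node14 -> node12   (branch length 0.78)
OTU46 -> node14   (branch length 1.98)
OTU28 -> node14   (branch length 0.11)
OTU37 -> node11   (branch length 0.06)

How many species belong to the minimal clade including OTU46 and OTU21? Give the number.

The MRCA of OTU46 and OTU21 is the node subtending (((OTU52,OTU12),((OTU25,(OTU60,(OTU26,OTU35))),OTU20),(OTU27,OTU21)),(OTU62,(((OTU24,OTU66),OTU55,(OTU46,OTU28)),OTU37))).
That clade contains 16 terminal taxa: OTU12, OTU20, OTU21, OTU24, OTU25, OTU26, OTU27, OTU28, OTU35, OTU37, OTU46, OTU52, OTU55, OTU60, OTU62, OTU66.

16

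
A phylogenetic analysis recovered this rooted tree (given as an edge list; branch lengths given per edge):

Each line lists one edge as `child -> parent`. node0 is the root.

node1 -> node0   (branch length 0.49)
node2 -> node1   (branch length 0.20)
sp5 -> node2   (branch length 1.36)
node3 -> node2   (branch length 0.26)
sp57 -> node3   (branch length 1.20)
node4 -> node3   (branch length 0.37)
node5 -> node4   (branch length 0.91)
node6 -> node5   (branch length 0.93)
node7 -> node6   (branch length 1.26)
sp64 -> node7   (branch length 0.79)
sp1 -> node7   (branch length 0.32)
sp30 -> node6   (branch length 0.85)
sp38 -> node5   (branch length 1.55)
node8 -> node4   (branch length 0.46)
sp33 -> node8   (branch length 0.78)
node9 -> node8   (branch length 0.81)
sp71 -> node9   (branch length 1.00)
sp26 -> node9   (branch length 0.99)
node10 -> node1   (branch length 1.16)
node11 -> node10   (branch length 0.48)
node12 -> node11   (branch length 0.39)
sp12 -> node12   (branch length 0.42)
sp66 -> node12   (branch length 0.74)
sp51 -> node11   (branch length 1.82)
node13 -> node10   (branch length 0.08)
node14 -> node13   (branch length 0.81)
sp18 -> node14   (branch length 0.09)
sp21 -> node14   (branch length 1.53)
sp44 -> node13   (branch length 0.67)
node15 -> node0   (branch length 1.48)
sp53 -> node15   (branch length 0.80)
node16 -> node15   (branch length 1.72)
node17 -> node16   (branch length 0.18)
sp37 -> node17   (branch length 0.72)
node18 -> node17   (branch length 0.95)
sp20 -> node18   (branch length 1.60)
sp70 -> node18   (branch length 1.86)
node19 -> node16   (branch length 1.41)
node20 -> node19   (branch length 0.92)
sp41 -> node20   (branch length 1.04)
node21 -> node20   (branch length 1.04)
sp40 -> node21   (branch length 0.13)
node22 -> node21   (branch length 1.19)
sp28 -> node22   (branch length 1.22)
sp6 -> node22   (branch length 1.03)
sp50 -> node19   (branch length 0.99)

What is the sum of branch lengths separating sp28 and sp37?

The path runs sp28 → … → MRCA → … → sp37; the MRCA is the node subtending ((sp37,(sp20,sp70)),((sp41,(sp40,(sp28,sp6))),sp50)).
Branch lengths along that path: 1.22 + 1.19 + 1.04 + 0.92 + 1.41 + 0.18 + 0.72 = 6.68.

6.68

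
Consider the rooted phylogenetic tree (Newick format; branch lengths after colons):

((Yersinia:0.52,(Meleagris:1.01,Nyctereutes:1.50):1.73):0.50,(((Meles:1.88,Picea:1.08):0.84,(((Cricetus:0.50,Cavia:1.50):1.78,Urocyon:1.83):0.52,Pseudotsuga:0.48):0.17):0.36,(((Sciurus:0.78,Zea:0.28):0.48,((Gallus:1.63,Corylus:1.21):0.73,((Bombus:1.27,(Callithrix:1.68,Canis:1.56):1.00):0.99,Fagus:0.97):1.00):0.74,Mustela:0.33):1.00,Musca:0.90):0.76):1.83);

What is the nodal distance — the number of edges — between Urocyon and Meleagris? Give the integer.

8

The MRCA of Urocyon and Meleagris is the root of the tree.
From Urocyon up to that node: 5 branches. From Meleagris up to the same node: 3 branches. Total: 5 + 3 = 8.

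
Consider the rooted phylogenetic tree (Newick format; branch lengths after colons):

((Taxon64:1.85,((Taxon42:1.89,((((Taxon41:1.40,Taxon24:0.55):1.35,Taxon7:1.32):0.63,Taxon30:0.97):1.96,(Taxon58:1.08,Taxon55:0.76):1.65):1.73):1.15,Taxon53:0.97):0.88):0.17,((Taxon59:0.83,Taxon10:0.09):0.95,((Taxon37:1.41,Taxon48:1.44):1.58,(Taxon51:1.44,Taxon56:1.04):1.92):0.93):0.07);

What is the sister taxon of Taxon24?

Taxon41

Taxon24 attaches to the tree at the node subtending (Taxon41,Taxon24).
The other lineage descending from that same node — the sister group — is the single tip Taxon41.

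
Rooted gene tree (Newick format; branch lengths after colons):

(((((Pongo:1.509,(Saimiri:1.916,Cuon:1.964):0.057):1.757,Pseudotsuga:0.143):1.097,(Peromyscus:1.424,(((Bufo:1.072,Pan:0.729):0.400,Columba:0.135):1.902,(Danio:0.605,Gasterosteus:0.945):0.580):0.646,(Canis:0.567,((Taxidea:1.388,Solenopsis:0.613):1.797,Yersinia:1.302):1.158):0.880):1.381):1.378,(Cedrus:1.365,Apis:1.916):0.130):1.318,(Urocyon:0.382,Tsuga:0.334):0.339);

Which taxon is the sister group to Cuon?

Cuon attaches to the tree at the node subtending (Saimiri,Cuon).
The other lineage descending from that same node — the sister group — is the single tip Saimiri.

Saimiri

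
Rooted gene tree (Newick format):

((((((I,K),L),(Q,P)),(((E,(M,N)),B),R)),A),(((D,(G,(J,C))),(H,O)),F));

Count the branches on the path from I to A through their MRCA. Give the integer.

The MRCA of I and A is the node subtending (((((I,K),L),(Q,P)),(((E,(M,N)),B),R)),A).
From I up to that node: 5 branches. From A up to the same node: 1 branch. Total: 5 + 1 = 6.

6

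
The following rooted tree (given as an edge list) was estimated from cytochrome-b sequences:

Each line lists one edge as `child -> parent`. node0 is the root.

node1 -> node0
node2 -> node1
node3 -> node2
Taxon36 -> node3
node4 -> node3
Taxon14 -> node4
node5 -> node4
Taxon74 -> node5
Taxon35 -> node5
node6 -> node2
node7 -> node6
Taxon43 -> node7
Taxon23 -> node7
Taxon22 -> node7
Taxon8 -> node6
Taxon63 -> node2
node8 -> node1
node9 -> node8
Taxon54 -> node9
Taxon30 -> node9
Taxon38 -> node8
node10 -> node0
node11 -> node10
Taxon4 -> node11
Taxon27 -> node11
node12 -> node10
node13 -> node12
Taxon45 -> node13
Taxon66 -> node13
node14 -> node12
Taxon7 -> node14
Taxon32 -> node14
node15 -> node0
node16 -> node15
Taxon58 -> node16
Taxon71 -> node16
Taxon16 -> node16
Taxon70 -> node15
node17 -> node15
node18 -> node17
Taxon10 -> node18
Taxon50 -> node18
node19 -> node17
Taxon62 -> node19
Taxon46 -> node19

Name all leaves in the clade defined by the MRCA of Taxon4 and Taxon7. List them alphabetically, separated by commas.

Taxon27, Taxon32, Taxon4, Taxon45, Taxon66, Taxon7

Tracing Taxon4: it sits inside (Taxon4,Taxon27).
Tracing Taxon7: it sits inside (Taxon7,Taxon32).
The smallest clade enclosing both is ((Taxon4,Taxon27),((Taxon45,Taxon66),(Taxon7,Taxon32))); the answer is its 6 terminal taxa in alphabetical order.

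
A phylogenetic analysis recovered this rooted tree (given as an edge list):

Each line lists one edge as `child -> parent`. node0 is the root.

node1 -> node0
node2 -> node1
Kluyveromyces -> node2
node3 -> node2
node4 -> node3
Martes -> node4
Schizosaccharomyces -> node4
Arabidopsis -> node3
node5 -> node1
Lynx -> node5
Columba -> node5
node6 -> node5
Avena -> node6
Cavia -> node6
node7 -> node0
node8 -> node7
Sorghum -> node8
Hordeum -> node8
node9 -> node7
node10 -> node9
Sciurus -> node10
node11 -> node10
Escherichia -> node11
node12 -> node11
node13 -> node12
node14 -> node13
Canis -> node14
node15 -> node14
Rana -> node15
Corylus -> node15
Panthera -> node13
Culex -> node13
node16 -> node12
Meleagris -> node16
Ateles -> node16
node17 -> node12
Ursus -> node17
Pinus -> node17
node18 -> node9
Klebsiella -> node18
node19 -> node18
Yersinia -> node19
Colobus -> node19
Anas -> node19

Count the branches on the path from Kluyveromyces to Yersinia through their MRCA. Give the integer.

The MRCA of Kluyveromyces and Yersinia is the root of the tree.
From Kluyveromyces up to that node: 3 branches. From Yersinia up to the same node: 5 branches. Total: 3 + 5 = 8.

8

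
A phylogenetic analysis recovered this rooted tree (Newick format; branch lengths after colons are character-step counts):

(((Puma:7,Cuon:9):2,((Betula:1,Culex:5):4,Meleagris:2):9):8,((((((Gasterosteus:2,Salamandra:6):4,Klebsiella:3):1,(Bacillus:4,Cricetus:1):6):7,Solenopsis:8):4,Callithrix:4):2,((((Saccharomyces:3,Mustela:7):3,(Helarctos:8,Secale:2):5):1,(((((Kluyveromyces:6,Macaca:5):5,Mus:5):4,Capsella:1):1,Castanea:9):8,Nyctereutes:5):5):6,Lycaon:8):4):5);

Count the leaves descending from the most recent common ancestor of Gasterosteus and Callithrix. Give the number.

7

The MRCA of Gasterosteus and Callithrix is the node subtending (((((Gasterosteus,Salamandra),Klebsiella),(Bacillus,Cricetus)),Solenopsis),Callithrix).
That clade contains 7 terminal taxa: Bacillus, Callithrix, Cricetus, Gasterosteus, Klebsiella, Salamandra, Solenopsis.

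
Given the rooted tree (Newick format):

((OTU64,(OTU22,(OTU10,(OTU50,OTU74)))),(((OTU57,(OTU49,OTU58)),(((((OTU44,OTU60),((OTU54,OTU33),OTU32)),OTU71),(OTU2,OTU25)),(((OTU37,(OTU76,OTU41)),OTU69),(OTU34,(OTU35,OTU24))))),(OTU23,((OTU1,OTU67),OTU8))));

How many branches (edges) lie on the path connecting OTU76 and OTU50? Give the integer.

13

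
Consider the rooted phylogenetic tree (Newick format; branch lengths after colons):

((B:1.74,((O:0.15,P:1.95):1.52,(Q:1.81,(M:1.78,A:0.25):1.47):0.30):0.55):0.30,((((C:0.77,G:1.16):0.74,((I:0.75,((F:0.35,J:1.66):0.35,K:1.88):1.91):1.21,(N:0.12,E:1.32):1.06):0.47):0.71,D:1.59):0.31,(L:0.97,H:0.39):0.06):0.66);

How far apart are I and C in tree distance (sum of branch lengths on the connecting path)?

3.94

The path runs I → … → MRCA → … → C; the MRCA is the node subtending ((C,G),((I,((F,J),K)),(N,E))).
Branch lengths along that path: 0.75 + 1.21 + 0.47 + 0.74 + 0.77 = 3.94.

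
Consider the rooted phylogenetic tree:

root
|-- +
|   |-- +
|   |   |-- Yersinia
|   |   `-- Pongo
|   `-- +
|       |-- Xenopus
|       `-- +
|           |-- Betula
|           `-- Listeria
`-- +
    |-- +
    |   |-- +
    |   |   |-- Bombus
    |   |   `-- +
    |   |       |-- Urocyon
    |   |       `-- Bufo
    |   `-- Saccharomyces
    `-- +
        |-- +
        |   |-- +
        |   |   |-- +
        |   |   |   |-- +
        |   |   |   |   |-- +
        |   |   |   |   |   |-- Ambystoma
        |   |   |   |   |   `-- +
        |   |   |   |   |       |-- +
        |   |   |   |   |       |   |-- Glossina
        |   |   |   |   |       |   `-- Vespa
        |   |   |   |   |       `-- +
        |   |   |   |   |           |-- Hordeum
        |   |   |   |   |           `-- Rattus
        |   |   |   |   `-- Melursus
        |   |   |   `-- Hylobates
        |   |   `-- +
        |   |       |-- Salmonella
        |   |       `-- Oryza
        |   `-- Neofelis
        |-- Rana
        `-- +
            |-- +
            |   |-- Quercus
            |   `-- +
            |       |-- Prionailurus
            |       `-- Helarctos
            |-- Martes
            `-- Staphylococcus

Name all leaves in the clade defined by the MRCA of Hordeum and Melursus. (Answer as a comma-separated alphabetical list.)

Ambystoma, Glossina, Hordeum, Melursus, Rattus, Vespa

Tracing Hordeum: it sits inside (Hordeum,Rattus).
Tracing Melursus: it sits inside ((Ambystoma,((Glossina,Vespa),(Hordeum,Rattus))),Melursus).
The smallest clade enclosing both is ((Ambystoma,((Glossina,Vespa),(Hordeum,Rattus))),Melursus); the answer is its 6 terminal taxa in alphabetical order.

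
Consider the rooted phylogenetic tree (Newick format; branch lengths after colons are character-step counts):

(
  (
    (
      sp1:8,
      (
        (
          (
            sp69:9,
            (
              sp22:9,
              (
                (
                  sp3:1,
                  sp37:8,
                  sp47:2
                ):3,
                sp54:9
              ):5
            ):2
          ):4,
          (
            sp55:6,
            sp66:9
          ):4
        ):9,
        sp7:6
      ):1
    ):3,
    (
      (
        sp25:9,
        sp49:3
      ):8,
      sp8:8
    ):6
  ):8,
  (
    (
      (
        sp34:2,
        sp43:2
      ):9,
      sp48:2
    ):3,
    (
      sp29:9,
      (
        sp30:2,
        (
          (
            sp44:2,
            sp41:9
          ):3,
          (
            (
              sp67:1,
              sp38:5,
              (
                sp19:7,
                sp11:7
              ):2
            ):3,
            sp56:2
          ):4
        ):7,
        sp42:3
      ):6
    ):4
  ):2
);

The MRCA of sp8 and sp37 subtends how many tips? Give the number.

13

The MRCA of sp8 and sp37 is the node subtending ((sp1,(((sp69,(sp22,((sp3,sp37,sp47),sp54))),(sp55,sp66)),sp7)),((sp25,sp49),sp8)).
That clade contains 13 terminal taxa: sp1, sp22, sp25, sp3, sp37, sp47, sp49, sp54, sp55, sp66, sp69, sp7, sp8.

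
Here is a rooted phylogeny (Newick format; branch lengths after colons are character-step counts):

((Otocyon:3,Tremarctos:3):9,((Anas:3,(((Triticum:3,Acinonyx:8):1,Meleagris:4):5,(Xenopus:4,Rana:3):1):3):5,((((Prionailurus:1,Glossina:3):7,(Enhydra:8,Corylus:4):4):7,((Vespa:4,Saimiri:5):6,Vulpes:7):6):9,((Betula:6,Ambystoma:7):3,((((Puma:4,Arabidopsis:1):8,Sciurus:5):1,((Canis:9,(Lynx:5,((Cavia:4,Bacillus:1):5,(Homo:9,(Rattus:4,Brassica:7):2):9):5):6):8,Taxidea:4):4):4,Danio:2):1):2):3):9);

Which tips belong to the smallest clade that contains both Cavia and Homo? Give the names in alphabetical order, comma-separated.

Bacillus, Brassica, Cavia, Homo, Rattus

Tracing Cavia: it sits inside (Cavia,Bacillus).
Tracing Homo: it sits inside (Homo,(Rattus,Brassica)).
The smallest clade enclosing both is ((Cavia,Bacillus),(Homo,(Rattus,Brassica))); the answer is its 5 terminal taxa in alphabetical order.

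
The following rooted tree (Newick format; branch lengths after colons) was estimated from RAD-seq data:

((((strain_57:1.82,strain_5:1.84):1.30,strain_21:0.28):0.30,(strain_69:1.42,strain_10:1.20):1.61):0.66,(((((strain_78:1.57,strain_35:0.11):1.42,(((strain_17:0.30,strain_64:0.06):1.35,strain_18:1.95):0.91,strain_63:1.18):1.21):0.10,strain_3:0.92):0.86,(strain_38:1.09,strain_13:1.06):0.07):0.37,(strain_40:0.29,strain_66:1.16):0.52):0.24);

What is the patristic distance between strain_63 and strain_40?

The path runs strain_63 → … → MRCA → … → strain_40; the MRCA is the node subtending (((((strain_78,strain_35),(((strain_17,strain_64),strain_18),strain_63)),strain_3),(strain_38,strain_13)),(strain_40,strain_66)).
Branch lengths along that path: 1.18 + 1.21 + 0.10 + 0.86 + 0.37 + 0.52 + 0.29 = 4.53.

4.53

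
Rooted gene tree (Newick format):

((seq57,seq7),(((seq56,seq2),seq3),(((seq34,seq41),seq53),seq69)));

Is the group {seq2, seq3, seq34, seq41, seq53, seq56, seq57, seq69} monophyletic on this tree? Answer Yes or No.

No

The MRCA of the listed taxa is the root, so the smallest clade containing them is the whole tree.
That clade also contains seq7, which is not in the proposed group, so the group is not monophyletic.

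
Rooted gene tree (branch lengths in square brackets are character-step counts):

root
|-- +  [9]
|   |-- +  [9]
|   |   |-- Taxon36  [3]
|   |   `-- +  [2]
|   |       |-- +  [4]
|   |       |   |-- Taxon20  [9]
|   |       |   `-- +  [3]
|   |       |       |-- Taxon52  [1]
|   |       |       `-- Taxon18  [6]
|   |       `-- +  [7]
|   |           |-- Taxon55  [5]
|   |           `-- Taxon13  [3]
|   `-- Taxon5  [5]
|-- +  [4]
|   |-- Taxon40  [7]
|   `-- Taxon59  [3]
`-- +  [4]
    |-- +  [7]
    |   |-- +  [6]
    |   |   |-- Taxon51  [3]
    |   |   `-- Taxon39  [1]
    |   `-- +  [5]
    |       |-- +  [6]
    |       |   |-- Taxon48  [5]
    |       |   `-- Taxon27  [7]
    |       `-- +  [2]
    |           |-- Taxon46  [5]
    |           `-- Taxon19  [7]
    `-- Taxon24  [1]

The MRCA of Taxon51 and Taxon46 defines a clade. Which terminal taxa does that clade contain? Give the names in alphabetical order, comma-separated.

Tracing Taxon51: it sits inside (Taxon51,Taxon39).
Tracing Taxon46: it sits inside (Taxon46,Taxon19).
The smallest clade enclosing both is ((Taxon51,Taxon39),((Taxon48,Taxon27),(Taxon46,Taxon19))); the answer is its 6 terminal taxa in alphabetical order.

Taxon19, Taxon27, Taxon39, Taxon46, Taxon48, Taxon51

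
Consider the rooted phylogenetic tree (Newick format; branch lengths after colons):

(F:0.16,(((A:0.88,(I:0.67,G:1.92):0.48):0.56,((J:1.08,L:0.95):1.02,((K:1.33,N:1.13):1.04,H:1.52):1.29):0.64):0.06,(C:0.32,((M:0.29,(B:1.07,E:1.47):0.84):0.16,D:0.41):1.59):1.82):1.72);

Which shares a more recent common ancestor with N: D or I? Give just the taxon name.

The MRCA of N and I subtends ((A,(I,G)),((J,L),((K,N),H))) (8 taxa).
The MRCA of N and D subtends (((A,(I,G)),((J,L),((K,N),H))),(C,((M,(B,E)),D))) (13 taxa).
The first is nested inside the second, so N shares a more recent common ancestor with I.

I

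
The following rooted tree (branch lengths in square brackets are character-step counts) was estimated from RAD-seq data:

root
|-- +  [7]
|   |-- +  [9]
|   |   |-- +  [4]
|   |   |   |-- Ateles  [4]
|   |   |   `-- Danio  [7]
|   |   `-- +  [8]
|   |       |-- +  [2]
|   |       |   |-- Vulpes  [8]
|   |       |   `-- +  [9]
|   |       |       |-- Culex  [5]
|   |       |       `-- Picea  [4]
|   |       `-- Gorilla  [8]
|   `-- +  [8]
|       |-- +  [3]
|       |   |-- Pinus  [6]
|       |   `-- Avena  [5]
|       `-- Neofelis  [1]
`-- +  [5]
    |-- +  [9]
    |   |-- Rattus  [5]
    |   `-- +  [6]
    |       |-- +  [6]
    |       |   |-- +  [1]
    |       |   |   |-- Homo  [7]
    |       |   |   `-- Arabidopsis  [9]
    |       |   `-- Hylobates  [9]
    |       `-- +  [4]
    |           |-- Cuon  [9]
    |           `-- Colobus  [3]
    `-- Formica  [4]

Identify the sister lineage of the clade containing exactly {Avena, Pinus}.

Neofelis

The clade containing exactly {Avena, Pinus} attaches to the tree at the node subtending ((Pinus,Avena),Neofelis).
The other lineage descending from that same node — the sister group — is the single tip Neofelis.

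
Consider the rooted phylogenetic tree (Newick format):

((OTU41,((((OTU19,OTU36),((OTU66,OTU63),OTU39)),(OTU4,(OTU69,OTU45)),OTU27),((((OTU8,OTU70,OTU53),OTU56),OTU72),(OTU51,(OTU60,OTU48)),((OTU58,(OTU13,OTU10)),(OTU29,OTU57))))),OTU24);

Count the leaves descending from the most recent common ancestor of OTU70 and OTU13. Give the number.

The MRCA of OTU70 and OTU13 is the node subtending ((((OTU8,OTU70,OTU53),OTU56),OTU72),(OTU51,(OTU60,OTU48)),((OTU58,(OTU13,OTU10)),(OTU29,OTU57))).
That clade contains 13 terminal taxa: OTU10, OTU13, OTU29, OTU48, OTU51, OTU53, OTU56, OTU57, OTU58, OTU60, OTU70, OTU72, OTU8.

13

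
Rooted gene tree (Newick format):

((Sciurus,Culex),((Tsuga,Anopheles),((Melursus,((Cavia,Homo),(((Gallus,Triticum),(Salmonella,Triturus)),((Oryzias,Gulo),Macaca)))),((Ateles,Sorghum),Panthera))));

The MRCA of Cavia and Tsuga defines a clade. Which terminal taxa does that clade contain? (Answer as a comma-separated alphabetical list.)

Anopheles, Ateles, Cavia, Gallus, Gulo, Homo, Macaca, Melursus, Oryzias, Panthera, Salmonella, Sorghum, Triticum, Triturus, Tsuga

Tracing Cavia: it sits inside (Cavia,Homo).
Tracing Tsuga: it sits inside (Tsuga,Anopheles).
The smallest clade enclosing both is ((Tsuga,Anopheles),((Melursus,((Cavia,Homo),(((Gallus,Triticum),(Salmonella,Triturus)),((Oryzias,Gulo),Macaca)))),((Ateles,Sorghum),Panthera))); the answer is its 15 terminal taxa in alphabetical order.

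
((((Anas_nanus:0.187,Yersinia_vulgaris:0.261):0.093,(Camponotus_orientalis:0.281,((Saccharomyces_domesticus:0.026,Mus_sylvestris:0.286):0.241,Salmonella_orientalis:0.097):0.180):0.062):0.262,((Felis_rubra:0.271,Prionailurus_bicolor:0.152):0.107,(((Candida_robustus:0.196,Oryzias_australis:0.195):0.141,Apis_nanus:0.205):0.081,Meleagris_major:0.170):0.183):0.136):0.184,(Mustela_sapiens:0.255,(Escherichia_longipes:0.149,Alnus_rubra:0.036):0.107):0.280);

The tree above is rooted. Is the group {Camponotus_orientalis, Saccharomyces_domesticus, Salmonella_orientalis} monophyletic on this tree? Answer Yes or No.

The MRCA of the listed taxa subtends (Camponotus_orientalis,((Saccharomyces_domesticus,Mus_sylvestris),Salmonella_orientalis)).
That clade also contains Mus_sylvestris, which is not in the proposed group, so the group is not monophyletic.

No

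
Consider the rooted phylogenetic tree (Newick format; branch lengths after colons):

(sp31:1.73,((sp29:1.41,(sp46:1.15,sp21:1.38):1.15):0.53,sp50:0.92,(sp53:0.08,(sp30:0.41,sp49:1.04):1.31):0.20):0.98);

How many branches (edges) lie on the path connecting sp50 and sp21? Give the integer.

4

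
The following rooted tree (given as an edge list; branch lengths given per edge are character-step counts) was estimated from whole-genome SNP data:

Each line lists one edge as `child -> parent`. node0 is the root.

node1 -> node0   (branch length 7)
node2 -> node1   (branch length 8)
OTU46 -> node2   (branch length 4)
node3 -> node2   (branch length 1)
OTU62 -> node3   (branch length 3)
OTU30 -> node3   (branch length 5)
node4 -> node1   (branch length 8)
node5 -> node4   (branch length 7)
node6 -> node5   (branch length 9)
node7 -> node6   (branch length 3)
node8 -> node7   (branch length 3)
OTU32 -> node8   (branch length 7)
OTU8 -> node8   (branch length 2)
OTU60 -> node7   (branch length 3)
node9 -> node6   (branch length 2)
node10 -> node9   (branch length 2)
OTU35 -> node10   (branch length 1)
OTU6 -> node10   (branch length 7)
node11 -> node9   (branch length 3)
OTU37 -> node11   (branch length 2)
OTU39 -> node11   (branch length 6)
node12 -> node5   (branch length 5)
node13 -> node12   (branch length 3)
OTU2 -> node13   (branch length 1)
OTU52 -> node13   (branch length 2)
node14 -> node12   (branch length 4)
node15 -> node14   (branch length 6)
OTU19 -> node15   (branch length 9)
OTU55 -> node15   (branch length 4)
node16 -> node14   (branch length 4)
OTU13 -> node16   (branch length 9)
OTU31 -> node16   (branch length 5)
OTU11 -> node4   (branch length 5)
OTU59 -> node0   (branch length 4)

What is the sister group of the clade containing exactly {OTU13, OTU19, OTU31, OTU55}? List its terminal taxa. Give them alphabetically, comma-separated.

OTU2, OTU52

The clade containing exactly {OTU13, OTU19, OTU31, OTU55} attaches to the tree at the node subtending ((OTU2,OTU52),((OTU19,OTU55),(OTU13,OTU31))).
The other lineage descending from that same node — the sister group — is (OTU2,OTU52); its 2 tips in alphabetical order are the answer.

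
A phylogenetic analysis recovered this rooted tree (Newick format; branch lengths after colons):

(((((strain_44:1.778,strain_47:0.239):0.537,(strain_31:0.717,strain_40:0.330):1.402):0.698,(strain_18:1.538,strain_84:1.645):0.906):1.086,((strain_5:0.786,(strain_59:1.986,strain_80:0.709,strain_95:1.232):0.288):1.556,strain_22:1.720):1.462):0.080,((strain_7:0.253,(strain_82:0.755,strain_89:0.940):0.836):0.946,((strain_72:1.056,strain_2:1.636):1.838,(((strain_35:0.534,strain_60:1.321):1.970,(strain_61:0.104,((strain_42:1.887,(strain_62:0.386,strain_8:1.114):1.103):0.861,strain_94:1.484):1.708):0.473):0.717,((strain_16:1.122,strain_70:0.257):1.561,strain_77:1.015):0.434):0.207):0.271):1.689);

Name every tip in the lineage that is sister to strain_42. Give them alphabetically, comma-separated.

strain_62, strain_8

strain_42 attaches to the tree at the node subtending (strain_42,(strain_62,strain_8)).
The other lineage descending from that same node — the sister group — is (strain_62,strain_8); its 2 tips in alphabetical order are the answer.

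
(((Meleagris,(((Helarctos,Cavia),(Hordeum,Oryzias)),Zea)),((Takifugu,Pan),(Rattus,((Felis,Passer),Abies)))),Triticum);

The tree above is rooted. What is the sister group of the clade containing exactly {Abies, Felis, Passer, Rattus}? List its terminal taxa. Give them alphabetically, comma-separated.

Pan, Takifugu

The clade containing exactly {Abies, Felis, Passer, Rattus} attaches to the tree at the node subtending ((Takifugu,Pan),(Rattus,((Felis,Passer),Abies))).
The other lineage descending from that same node — the sister group — is (Takifugu,Pan); its 2 tips in alphabetical order are the answer.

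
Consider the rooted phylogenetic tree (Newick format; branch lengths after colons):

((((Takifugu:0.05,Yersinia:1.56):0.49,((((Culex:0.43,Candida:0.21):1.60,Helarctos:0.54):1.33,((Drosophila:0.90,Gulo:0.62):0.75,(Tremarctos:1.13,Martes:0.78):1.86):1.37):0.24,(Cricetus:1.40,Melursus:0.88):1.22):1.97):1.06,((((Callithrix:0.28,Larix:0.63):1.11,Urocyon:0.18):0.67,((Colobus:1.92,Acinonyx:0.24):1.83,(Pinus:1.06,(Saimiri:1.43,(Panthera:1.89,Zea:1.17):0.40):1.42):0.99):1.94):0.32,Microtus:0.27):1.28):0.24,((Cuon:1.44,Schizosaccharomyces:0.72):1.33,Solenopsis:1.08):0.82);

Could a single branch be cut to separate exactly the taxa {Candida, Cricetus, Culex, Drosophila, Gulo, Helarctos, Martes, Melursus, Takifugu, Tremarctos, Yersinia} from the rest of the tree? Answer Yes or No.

Yes

The most recent common ancestor of these taxa subtends ((Takifugu,Yersinia),((((Culex,Candida),Helarctos),((Drosophila,Gulo),(Tremarctos,Martes))),(Cricetus,Melursus))).
That clade has exactly 11 tips — every listed taxon and nothing else — so the group is monophyletic.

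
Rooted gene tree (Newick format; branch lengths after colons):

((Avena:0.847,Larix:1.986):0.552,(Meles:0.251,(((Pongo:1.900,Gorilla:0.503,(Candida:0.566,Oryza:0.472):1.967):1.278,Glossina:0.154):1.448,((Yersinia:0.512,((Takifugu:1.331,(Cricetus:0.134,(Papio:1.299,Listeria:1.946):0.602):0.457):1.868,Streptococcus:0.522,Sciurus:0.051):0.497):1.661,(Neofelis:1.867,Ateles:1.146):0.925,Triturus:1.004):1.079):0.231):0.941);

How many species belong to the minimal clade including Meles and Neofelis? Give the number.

16

The MRCA of Meles and Neofelis is the node subtending (Meles,(((Pongo,Gorilla,(Candida,Oryza)),Glossina),((Yersinia,((Takifugu,(Cricetus,(Papio,Listeria))),Streptococcus,Sciurus)),(Neofelis,Ateles),Triturus))).
That clade contains 16 terminal taxa: Ateles, Candida, Cricetus, Glossina, Gorilla, Listeria, Meles, Neofelis, Oryza, Papio, Pongo, Sciurus, Streptococcus, Takifugu, Triturus, Yersinia.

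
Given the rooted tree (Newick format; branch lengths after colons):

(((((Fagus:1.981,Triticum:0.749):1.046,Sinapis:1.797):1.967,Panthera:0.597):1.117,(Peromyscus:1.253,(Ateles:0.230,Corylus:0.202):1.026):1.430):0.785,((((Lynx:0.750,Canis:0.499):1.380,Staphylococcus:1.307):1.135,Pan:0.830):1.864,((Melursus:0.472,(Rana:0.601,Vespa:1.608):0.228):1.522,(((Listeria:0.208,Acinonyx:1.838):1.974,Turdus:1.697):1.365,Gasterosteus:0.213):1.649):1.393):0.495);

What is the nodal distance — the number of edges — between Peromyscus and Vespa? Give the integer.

The MRCA of Peromyscus and Vespa is the root of the tree.
From Peromyscus up to that node: 3 branches. From Vespa up to the same node: 5 branches. Total: 3 + 5 = 8.

8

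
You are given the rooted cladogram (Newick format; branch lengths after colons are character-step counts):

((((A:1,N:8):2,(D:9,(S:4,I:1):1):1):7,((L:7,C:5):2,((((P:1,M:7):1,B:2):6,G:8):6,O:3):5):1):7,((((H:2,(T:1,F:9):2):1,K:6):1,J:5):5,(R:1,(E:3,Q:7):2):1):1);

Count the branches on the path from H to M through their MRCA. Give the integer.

The MRCA of H and M is the root of the tree.
From H up to that node: 5 branches. From M up to the same node: 7 branches. Total: 5 + 7 = 12.

12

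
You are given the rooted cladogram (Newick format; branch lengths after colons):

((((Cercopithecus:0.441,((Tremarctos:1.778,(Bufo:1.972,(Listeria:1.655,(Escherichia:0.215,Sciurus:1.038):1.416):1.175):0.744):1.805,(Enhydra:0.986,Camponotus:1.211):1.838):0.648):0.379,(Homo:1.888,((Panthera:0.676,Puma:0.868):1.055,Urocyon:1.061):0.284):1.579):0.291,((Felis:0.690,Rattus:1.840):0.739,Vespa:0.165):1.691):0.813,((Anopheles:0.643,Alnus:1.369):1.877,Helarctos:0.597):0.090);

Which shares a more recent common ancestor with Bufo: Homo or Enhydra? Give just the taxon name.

Enhydra

The MRCA of Bufo and Enhydra subtends ((Tremarctos,(Bufo,(Listeria,(Escherichia,Sciurus)))),(Enhydra,Camponotus)) (7 taxa).
The MRCA of Bufo and Homo subtends ((Cercopithecus,((Tremarctos,(Bufo,(Listeria,(Escherichia,Sciurus)))),(Enhydra,Camponotus))),(Homo,((Panthera,Puma),Urocyon))) (12 taxa).
The first is nested inside the second, so Bufo shares a more recent common ancestor with Enhydra.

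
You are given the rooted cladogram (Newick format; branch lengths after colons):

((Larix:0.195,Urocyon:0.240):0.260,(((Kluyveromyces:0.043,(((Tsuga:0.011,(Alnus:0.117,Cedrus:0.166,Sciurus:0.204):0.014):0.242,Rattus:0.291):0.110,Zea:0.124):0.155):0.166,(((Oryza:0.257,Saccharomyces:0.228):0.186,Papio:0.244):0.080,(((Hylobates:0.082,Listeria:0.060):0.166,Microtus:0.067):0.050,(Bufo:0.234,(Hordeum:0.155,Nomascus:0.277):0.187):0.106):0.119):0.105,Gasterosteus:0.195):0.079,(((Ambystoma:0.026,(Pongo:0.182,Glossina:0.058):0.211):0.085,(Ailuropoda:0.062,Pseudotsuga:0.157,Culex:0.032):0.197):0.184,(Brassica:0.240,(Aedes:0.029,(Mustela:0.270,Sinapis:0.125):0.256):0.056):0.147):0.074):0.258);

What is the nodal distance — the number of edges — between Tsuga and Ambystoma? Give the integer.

10

The MRCA of Tsuga and Ambystoma is the node subtending (((Kluyveromyces,(((Tsuga,(Alnus,Cedrus,Sciurus)),Rattus),Zea)),(((Oryza,Saccharomyces),Papio),(((Hylobates,Listeria),Microtus),(Bufo,(Hordeum,Nomascus)))),Gasterosteus),(((Ambystoma,(Pongo,Glossina)),(Ailuropoda,Pseudotsuga,Culex)),(Brassica,(Aedes,(Mustela,Sinapis))))).
From Tsuga up to that node: 6 branches. From Ambystoma up to the same node: 4 branches. Total: 6 + 4 = 10.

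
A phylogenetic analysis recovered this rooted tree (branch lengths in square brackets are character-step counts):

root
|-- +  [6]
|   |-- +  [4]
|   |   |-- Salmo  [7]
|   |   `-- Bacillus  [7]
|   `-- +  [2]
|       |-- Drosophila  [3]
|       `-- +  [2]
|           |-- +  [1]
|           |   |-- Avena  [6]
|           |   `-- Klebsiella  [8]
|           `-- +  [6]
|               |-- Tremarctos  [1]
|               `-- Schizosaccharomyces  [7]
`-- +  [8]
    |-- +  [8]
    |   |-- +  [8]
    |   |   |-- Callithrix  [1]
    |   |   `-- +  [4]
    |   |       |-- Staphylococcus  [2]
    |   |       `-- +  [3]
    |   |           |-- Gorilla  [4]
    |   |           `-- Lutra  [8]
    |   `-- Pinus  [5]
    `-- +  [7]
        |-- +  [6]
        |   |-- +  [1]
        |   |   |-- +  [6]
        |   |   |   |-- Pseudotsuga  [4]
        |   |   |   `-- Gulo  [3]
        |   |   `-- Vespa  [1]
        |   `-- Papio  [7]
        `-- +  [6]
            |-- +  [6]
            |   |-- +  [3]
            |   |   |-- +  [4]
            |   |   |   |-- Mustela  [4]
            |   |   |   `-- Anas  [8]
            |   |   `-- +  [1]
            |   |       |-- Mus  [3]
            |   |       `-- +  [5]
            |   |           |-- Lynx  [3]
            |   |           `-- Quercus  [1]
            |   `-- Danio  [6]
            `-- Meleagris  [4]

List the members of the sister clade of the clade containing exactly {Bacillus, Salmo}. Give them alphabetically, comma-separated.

Avena, Drosophila, Klebsiella, Schizosaccharomyces, Tremarctos

The clade containing exactly {Bacillus, Salmo} attaches to the tree at the node subtending ((Salmo,Bacillus),(Drosophila,((Avena,Klebsiella),(Tremarctos,Schizosaccharomyces)))).
The other lineage descending from that same node — the sister group — is (Drosophila,((Avena,Klebsiella),(Tremarctos,Schizosaccharomyces))); its 5 tips in alphabetical order are the answer.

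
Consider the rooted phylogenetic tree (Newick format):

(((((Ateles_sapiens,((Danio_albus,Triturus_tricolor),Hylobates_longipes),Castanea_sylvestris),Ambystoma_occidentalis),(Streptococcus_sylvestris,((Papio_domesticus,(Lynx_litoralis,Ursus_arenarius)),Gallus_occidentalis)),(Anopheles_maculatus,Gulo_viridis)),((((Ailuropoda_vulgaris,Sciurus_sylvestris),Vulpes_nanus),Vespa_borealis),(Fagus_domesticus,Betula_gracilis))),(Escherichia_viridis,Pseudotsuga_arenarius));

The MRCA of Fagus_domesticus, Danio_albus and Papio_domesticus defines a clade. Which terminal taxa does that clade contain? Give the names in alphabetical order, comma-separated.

Ailuropoda_vulgaris, Ambystoma_occidentalis, Anopheles_maculatus, Ateles_sapiens, Betula_gracilis, Castanea_sylvestris, Danio_albus, Fagus_domesticus, Gallus_occidentalis, Gulo_viridis, Hylobates_longipes, Lynx_litoralis, Papio_domesticus, Sciurus_sylvestris, Streptococcus_sylvestris, Triturus_tricolor, Ursus_arenarius, Vespa_borealis, Vulpes_nanus

Tracing Fagus_domesticus: it sits inside (Fagus_domesticus,Betula_gracilis).
Tracing Danio_albus: it sits inside (Danio_albus,Triturus_tricolor).
Tracing Papio_domesticus: it sits inside (Papio_domesticus,(Lynx_litoralis,Ursus_arenarius)).
The smallest clade enclosing all 3 is ((((Ateles_sapiens,((Danio_albus,Triturus_tricolor),Hylobates_longipes),Castanea_sylvestris),Ambystoma_occidentalis),(Streptococcus_sylvestris,((Papio_domesticus,(Lynx_litoralis,Ursus_arenarius)),Gallus_occidentalis)),(Anopheles_maculatus,Gulo_viridis)),((((Ailuropoda_vulgaris,Sciurus_sylvestris),Vulpes_nanus),Vespa_borealis),(Fagus_domesticus,Betula_gracilis))); the answer is its 19 terminal taxa in alphabetical order.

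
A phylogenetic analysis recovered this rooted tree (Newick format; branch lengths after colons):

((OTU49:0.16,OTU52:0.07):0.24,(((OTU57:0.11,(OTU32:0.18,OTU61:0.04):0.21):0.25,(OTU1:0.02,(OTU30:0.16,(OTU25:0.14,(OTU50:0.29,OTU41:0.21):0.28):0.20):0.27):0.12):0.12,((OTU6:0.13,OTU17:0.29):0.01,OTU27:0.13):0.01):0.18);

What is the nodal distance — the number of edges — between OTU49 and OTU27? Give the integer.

5

The MRCA of OTU49 and OTU27 is the root of the tree.
From OTU49 up to that node: 2 branches. From OTU27 up to the same node: 3 branches. Total: 2 + 3 = 5.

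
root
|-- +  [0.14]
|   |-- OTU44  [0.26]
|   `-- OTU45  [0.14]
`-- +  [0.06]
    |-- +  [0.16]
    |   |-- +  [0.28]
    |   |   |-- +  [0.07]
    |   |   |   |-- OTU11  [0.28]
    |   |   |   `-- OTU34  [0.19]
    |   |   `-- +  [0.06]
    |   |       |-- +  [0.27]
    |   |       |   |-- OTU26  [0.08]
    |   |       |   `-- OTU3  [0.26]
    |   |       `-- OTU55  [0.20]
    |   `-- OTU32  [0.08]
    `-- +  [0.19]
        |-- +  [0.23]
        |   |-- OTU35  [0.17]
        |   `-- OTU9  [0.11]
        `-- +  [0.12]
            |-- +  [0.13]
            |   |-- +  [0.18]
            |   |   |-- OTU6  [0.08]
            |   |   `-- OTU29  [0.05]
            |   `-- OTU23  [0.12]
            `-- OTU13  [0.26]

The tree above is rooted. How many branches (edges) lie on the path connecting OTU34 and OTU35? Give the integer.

7

The MRCA of OTU34 and OTU35 is the node subtending ((((OTU11,OTU34),((OTU26,OTU3),OTU55)),OTU32),((OTU35,OTU9),(((OTU6,OTU29),OTU23),OTU13))).
From OTU34 up to that node: 4 branches. From OTU35 up to the same node: 3 branches. Total: 4 + 3 = 7.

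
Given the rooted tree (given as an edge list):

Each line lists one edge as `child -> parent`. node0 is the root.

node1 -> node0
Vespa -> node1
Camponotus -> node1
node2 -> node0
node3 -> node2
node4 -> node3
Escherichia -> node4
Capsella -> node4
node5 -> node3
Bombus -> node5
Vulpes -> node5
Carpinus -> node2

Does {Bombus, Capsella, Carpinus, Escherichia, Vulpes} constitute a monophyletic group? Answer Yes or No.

The most recent common ancestor of these taxa subtends (((Escherichia,Capsella),(Bombus,Vulpes)),Carpinus).
That clade has exactly 5 tips — every listed taxon and nothing else — so the group is monophyletic.

Yes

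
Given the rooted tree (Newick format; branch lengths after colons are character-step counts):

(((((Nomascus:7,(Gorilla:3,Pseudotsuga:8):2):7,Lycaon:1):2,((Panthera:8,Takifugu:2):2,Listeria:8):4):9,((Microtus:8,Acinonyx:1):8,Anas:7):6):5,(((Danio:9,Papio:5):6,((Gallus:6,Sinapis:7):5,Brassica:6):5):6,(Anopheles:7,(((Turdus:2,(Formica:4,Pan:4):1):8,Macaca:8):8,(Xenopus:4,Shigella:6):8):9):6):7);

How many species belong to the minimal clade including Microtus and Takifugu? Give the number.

The MRCA of Microtus and Takifugu is the node subtending ((((Nomascus,(Gorilla,Pseudotsuga)),Lycaon),((Panthera,Takifugu),Listeria)),((Microtus,Acinonyx),Anas)).
That clade contains 10 terminal taxa: Acinonyx, Anas, Gorilla, Listeria, Lycaon, Microtus, Nomascus, Panthera, Pseudotsuga, Takifugu.

10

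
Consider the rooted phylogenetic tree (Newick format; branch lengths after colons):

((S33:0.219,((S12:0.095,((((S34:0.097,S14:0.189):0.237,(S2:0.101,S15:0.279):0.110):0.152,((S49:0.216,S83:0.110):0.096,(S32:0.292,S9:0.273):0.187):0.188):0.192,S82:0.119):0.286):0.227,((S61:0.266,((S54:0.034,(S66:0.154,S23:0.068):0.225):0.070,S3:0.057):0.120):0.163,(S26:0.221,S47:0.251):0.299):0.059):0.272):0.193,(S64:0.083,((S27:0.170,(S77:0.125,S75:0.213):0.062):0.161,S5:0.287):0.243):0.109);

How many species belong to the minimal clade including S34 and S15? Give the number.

The MRCA of S34 and S15 is the node subtending ((S34,S14),(S2,S15)).
That clade contains 4 terminal taxa: S14, S15, S2, S34.

4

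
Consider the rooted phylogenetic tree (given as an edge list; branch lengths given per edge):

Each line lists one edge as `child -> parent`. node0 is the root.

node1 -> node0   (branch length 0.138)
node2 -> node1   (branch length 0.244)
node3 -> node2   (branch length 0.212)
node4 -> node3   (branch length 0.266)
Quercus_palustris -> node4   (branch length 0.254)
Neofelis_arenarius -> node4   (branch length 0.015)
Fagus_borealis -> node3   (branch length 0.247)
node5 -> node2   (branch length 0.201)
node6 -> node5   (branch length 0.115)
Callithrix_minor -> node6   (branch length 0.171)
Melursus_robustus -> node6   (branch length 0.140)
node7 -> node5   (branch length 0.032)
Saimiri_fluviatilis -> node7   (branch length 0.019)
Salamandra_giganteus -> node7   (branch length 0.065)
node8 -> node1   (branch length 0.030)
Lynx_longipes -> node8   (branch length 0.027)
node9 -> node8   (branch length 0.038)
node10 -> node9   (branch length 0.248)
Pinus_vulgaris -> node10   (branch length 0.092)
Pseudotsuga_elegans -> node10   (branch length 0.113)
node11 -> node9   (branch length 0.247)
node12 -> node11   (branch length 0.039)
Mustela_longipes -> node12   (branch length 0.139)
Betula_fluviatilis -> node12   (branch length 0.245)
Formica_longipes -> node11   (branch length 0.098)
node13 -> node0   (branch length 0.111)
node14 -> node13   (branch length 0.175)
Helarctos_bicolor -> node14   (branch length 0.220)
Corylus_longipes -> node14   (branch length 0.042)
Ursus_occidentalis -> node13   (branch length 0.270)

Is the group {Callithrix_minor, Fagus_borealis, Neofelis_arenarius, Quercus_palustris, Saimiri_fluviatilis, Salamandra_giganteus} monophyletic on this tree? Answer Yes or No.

No

The MRCA of the listed taxa subtends (((Quercus_palustris,Neofelis_arenarius),Fagus_borealis),((Callithrix_minor,Melursus_robustus),(Saimiri_fluviatilis,Salamandra_giganteus))).
That clade also contains Melursus_robustus, which is not in the proposed group, so the group is not monophyletic.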